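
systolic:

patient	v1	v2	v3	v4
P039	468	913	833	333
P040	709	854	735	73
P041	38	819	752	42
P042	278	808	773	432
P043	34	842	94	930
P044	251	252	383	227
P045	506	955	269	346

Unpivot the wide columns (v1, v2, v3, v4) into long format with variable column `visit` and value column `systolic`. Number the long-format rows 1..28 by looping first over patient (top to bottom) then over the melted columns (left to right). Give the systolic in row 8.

28 rows total (7 × 4). Row 8: index ⌊(8-1)/4⌋ = 1 into patient → P040; (8-1) mod 4 = 3 into the melted columns → v4.
So row 8 is (P040, v4, 73); systolic = 73.

73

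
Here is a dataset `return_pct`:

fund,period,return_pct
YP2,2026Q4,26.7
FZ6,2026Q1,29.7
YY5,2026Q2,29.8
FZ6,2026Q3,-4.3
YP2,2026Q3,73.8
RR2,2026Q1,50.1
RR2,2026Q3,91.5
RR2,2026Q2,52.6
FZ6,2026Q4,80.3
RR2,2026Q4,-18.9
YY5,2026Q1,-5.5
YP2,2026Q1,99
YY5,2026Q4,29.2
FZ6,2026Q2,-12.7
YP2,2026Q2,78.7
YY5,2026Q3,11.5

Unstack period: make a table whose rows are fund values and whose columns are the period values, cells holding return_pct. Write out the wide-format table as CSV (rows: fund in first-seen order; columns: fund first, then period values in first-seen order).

fund,2026Q4,2026Q1,2026Q2,2026Q3
YP2,26.7,99,78.7,73.8
FZ6,80.3,29.7,-12.7,-4.3
YY5,29.2,-5.5,29.8,11.5
RR2,-18.9,50.1,52.6,91.5

Columns: fund plus the 4 distinct period values (2026Q4, 2026Q1, 2026Q2, 2026Q3).
For example, row YP2 column 2026Q4 takes return_pct=26.7 from the long row (YP2, 2026Q4).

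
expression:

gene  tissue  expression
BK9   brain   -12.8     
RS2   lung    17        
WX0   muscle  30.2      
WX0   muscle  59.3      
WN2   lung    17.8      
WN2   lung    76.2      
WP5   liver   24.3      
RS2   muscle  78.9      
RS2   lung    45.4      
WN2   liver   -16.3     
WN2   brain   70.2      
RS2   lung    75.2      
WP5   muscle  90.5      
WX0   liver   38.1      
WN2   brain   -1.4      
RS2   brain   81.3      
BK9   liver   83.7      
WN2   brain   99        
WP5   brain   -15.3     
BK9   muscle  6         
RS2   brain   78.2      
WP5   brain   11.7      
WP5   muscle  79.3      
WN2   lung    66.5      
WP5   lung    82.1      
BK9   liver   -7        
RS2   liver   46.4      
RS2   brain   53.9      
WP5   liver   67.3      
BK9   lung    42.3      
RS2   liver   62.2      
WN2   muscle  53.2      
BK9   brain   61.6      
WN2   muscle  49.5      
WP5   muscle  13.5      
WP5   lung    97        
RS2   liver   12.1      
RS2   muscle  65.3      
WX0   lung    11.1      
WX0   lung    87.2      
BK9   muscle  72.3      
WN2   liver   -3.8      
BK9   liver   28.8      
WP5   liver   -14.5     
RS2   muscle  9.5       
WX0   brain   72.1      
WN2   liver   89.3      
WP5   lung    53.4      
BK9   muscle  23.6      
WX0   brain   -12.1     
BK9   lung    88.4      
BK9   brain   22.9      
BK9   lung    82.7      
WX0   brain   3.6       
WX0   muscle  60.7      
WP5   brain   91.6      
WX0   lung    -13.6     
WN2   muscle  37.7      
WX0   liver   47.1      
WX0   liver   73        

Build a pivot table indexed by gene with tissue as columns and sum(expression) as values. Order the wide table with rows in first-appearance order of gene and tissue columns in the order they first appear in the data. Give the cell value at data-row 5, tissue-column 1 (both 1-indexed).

88

With rows in first-appearance order of gene, row 5 is gene=WP5. tissue columns in first-appearance order: brain, lung, muscle, liver; column 1 is brain.
Long rows with gene=WP5, tissue=brain: -15.3 + 11.7 + 91.6 = 88.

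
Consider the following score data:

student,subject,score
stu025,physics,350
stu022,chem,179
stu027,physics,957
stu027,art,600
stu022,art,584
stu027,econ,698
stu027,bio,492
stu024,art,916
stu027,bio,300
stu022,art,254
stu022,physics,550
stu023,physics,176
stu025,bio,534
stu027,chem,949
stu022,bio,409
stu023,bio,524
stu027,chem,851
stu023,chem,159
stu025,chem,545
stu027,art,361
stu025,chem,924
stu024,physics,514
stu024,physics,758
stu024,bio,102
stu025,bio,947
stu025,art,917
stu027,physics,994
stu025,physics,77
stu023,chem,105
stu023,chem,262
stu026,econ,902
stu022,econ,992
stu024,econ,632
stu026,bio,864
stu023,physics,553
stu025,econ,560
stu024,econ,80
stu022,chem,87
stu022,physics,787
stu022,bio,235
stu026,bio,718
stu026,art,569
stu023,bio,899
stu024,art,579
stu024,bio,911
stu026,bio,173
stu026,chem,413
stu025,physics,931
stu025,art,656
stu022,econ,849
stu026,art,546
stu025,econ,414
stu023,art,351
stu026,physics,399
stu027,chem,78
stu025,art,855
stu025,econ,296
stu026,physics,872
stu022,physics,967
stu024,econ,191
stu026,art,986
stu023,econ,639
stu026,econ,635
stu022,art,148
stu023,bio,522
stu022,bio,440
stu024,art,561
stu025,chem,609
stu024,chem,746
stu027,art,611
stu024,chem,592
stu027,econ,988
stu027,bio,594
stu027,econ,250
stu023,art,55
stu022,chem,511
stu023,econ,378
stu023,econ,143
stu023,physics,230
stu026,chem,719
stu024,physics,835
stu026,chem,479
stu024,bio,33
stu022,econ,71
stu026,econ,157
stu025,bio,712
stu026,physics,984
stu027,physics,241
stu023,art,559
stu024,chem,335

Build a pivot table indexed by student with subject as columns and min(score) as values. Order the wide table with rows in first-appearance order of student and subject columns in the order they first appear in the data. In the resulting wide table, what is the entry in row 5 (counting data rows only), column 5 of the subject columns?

522

With rows in first-appearance order of student, row 5 is student=stu023. subject columns in first-appearance order: physics, chem, art, econ, bio; column 5 is bio.
Long rows with student=stu023, subject=bio: min(524, 899, 522) = 522.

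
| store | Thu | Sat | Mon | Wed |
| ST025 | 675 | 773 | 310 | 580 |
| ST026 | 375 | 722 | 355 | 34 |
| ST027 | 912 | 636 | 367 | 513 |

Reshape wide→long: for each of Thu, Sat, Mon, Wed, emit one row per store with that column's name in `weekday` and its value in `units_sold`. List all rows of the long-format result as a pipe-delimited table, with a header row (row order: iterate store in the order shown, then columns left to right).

Each (store, column) pair becomes one row: 3 × 4 = 12 rows.
For example, (ST025, Thu) → units_sold=675.

| store | weekday | units_sold |
| ST025 | Thu | 675 |
| ST025 | Sat | 773 |
| ST025 | Mon | 310 |
| ST025 | Wed | 580 |
| ST026 | Thu | 375 |
| ST026 | Sat | 722 |
| ST026 | Mon | 355 |
| ST026 | Wed | 34 |
| ST027 | Thu | 912 |
| ST027 | Sat | 636 |
| ST027 | Mon | 367 |
| ST027 | Wed | 513 |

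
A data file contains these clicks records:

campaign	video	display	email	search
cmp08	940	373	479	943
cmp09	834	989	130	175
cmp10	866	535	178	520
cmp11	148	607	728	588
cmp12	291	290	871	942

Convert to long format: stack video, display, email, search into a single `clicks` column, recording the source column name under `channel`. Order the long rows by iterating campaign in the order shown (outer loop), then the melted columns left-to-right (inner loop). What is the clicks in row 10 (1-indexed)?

535

20 rows total (5 × 4). Row 10: index ⌊(10-1)/4⌋ = 2 into campaign → cmp10; (10-1) mod 4 = 1 into the melted columns → display.
So row 10 is (cmp10, display, 535); clicks = 535.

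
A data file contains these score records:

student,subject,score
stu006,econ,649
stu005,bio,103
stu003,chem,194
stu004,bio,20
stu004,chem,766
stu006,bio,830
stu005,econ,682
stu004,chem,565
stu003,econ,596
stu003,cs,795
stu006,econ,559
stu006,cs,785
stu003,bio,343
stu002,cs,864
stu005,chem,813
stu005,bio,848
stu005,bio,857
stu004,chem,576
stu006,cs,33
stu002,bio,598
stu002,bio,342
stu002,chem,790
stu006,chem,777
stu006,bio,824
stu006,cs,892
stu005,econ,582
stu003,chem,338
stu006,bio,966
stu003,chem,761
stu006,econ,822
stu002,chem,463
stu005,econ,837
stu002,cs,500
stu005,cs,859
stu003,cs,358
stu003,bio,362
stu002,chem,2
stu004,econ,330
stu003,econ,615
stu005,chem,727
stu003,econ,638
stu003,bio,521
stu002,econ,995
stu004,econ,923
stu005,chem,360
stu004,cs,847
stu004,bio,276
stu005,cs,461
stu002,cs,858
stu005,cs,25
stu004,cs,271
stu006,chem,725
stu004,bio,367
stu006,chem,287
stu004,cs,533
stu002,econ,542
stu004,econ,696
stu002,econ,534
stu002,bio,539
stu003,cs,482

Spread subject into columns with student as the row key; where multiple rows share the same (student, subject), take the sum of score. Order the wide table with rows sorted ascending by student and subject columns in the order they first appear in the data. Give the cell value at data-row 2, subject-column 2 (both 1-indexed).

1226

With rows sorted ascending by student, row 2 is student=stu003. subject columns in first-appearance order: econ, bio, chem, cs; column 2 is bio.
Long rows with student=stu003, subject=bio: 343 + 362 + 521 = 1226.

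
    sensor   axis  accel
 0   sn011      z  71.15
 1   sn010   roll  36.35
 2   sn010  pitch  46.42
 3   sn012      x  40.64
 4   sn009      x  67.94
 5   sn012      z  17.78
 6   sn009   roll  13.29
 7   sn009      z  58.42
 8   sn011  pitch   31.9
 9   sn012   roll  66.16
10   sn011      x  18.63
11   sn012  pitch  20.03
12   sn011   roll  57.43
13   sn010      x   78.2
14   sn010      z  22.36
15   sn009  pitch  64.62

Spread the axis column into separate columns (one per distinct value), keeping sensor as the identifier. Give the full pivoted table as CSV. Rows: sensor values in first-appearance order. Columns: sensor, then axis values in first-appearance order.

sensor,z,roll,pitch,x
sn011,71.15,57.43,31.9,18.63
sn010,22.36,36.35,46.42,78.2
sn012,17.78,66.16,20.03,40.64
sn009,58.42,13.29,64.62,67.94

Columns: sensor plus the 4 distinct axis values (z, roll, pitch, x).
For example, row sn011 column z takes accel=71.15 from the long row (sn011, z).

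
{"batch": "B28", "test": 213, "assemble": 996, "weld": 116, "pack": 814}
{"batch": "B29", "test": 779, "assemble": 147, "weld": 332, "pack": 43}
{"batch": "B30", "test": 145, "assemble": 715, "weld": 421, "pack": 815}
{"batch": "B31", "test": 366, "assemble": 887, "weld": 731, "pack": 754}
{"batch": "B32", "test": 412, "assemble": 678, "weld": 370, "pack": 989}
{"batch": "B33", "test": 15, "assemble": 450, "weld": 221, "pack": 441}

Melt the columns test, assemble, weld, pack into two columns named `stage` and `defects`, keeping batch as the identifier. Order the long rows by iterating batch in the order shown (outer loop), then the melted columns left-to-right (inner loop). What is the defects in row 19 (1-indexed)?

370

24 rows total (6 × 4). Row 19: index ⌊(19-1)/4⌋ = 4 into batch → B32; (19-1) mod 4 = 2 into the melted columns → weld.
So row 19 is (B32, weld, 370); defects = 370.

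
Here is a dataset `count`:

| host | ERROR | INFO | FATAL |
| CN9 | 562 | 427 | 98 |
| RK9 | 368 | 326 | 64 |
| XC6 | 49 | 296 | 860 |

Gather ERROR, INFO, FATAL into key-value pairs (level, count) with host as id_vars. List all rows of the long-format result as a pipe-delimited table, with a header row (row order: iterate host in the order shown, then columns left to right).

| host | level | count |
| CN9 | ERROR | 562 |
| CN9 | INFO | 427 |
| CN9 | FATAL | 98 |
| RK9 | ERROR | 368 |
| RK9 | INFO | 326 |
| RK9 | FATAL | 64 |
| XC6 | ERROR | 49 |
| XC6 | INFO | 296 |
| XC6 | FATAL | 860 |

Each (host, column) pair becomes one row: 3 × 3 = 9 rows.
For example, (CN9, ERROR) → count=562.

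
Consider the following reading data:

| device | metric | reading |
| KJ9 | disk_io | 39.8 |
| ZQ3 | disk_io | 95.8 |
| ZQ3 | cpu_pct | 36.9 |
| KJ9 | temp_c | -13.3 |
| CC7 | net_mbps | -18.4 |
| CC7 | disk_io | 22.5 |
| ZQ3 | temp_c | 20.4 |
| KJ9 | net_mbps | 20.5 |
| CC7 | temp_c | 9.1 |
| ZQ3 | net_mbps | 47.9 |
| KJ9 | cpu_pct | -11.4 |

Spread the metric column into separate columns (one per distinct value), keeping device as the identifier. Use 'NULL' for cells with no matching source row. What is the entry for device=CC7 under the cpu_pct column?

No long-format row has device=CC7 and metric=cpu_pct, so the cell is NULL.

NULL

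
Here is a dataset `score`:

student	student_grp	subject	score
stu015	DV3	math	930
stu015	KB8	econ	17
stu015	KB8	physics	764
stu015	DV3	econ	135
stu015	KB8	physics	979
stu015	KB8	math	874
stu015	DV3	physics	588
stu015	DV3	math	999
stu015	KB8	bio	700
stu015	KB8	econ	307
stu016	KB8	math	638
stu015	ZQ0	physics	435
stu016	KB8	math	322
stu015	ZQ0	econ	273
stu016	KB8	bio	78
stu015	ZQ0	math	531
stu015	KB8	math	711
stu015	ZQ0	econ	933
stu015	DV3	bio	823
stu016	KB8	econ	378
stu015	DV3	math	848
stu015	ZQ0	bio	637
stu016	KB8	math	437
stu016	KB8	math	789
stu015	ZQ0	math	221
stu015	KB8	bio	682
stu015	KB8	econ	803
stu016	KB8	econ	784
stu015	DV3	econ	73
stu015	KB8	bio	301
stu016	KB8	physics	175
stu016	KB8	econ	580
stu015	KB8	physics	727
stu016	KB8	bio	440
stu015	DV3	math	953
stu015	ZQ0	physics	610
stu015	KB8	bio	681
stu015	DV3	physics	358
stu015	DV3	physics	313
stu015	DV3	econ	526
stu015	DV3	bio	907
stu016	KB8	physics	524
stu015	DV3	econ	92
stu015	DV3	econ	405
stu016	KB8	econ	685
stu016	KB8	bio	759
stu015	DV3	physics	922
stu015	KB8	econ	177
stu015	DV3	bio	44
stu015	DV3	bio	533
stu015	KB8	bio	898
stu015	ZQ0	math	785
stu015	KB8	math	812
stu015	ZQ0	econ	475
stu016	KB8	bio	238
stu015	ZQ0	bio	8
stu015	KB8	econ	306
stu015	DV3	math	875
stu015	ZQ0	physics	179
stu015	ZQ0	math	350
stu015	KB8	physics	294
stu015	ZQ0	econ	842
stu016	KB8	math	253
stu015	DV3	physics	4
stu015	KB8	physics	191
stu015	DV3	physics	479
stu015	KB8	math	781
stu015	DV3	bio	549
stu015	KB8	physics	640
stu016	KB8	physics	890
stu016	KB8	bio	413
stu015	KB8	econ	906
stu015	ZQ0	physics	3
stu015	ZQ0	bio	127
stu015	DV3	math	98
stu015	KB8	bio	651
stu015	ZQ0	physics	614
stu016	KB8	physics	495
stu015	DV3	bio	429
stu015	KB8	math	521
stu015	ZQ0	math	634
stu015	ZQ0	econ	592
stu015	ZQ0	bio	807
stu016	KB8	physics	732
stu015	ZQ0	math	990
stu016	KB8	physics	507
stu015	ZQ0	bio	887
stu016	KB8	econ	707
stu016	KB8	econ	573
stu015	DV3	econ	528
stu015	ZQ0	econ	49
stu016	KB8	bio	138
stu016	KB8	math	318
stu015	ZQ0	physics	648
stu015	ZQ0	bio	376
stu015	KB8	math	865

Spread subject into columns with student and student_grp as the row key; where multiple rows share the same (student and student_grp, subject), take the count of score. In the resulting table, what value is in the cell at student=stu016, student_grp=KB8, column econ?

6

Rows with student=stu016, student_grp=KB8 and subject=econ: score values are 378, 784, 580, 685, 707, 573.
6 rows match — count = 6.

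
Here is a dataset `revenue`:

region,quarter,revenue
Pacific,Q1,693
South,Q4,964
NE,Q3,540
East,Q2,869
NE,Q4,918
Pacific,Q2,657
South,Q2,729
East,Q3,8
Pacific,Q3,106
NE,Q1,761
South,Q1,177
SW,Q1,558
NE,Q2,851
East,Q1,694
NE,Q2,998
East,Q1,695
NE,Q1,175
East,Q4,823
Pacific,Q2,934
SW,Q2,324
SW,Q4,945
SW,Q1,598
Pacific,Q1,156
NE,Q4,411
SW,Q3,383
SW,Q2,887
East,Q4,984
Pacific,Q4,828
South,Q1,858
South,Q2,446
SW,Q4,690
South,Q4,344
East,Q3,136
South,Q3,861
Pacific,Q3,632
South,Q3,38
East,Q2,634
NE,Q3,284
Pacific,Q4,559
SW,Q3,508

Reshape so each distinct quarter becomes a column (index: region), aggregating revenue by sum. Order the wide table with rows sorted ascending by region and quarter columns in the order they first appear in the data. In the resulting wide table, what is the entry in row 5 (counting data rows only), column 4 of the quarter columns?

1175

With rows sorted ascending by region, row 5 is region=South. quarter columns in first-appearance order: Q1, Q4, Q3, Q2; column 4 is Q2.
Long rows with region=South, quarter=Q2: 729 + 446 = 1175.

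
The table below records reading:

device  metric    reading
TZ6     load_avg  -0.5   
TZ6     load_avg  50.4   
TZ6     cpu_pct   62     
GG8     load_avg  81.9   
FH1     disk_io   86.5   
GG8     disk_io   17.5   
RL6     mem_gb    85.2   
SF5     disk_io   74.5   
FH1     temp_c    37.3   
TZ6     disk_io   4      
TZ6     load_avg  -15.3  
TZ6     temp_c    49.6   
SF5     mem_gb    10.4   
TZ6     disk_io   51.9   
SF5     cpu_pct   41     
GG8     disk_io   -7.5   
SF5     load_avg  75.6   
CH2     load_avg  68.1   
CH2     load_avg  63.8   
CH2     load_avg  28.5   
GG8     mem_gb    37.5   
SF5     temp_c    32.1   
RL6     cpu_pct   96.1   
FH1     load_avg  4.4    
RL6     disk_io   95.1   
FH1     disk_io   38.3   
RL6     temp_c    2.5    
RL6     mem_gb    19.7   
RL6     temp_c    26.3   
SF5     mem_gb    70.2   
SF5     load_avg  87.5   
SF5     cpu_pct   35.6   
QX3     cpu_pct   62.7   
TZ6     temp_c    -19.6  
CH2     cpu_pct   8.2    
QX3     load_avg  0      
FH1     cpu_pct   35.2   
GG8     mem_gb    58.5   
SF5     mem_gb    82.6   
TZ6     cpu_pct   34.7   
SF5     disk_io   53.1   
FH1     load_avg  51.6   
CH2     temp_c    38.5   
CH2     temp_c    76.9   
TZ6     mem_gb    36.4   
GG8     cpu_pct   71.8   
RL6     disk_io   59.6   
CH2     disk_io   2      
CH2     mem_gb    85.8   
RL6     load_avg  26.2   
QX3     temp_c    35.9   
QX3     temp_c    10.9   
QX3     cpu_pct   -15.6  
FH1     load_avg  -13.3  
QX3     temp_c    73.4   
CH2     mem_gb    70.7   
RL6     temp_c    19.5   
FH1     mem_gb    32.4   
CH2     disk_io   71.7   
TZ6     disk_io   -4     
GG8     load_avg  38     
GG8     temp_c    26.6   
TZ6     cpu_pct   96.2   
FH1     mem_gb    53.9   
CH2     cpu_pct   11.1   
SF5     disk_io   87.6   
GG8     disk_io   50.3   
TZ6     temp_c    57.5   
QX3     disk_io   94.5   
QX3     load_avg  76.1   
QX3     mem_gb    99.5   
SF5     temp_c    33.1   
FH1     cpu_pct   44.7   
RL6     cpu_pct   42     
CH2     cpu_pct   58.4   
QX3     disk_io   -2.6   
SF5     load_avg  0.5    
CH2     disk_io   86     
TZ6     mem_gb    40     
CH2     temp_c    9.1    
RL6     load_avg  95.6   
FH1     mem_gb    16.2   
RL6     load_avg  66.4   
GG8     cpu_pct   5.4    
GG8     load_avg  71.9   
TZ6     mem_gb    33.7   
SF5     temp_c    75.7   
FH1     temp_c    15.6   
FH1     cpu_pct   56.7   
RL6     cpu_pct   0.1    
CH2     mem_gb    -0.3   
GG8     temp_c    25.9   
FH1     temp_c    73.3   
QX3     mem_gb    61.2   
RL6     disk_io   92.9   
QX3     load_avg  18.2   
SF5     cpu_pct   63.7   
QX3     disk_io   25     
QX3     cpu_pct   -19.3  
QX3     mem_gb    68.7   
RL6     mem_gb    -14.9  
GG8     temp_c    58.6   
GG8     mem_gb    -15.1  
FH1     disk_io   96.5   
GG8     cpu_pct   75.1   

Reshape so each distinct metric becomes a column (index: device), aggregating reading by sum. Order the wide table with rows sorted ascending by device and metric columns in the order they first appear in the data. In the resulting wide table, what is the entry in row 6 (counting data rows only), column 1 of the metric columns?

With rows sorted ascending by device, row 6 is device=SF5. metric columns in first-appearance order: load_avg, cpu_pct, disk_io, mem_gb, temp_c; column 1 is load_avg.
Long rows with device=SF5, metric=load_avg: 75.6 + 87.5 + 0.5 = 163.6.

163.6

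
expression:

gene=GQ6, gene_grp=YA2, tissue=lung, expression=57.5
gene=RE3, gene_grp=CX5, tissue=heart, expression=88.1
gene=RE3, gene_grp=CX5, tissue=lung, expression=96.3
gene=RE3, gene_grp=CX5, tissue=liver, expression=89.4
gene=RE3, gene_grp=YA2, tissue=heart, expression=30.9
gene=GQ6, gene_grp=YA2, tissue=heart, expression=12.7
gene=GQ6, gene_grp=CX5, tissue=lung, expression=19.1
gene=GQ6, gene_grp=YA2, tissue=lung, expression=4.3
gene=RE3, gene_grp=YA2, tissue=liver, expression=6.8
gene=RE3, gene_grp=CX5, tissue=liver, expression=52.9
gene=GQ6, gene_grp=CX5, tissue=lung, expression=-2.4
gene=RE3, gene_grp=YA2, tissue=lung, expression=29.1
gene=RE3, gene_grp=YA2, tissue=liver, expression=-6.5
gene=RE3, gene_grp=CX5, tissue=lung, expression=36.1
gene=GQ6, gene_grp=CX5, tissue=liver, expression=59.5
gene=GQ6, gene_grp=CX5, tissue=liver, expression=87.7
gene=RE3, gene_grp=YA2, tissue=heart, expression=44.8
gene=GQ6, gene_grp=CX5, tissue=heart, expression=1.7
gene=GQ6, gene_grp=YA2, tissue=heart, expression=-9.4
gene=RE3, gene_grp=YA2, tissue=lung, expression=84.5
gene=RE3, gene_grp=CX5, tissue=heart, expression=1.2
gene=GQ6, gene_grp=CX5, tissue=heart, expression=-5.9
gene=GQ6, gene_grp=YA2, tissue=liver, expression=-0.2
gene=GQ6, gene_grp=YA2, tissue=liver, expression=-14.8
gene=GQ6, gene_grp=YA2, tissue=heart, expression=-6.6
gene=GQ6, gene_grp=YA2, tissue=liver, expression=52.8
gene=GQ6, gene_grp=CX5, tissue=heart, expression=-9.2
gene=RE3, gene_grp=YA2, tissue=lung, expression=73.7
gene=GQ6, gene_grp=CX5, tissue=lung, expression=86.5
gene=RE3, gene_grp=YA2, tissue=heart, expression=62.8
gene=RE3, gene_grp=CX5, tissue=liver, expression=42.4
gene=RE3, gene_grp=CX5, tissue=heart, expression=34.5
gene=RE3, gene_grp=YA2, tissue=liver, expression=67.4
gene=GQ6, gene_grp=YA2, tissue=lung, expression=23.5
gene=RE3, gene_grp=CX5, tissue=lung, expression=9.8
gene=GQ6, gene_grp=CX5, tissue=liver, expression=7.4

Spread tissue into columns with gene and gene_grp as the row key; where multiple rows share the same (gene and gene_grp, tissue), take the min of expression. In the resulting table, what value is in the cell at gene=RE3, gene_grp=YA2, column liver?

-6.5

Rows with gene=RE3, gene_grp=YA2 and tissue=liver: expression values are 6.8, -6.5, 67.4.
min(6.8, -6.5, 67.4) = -6.5.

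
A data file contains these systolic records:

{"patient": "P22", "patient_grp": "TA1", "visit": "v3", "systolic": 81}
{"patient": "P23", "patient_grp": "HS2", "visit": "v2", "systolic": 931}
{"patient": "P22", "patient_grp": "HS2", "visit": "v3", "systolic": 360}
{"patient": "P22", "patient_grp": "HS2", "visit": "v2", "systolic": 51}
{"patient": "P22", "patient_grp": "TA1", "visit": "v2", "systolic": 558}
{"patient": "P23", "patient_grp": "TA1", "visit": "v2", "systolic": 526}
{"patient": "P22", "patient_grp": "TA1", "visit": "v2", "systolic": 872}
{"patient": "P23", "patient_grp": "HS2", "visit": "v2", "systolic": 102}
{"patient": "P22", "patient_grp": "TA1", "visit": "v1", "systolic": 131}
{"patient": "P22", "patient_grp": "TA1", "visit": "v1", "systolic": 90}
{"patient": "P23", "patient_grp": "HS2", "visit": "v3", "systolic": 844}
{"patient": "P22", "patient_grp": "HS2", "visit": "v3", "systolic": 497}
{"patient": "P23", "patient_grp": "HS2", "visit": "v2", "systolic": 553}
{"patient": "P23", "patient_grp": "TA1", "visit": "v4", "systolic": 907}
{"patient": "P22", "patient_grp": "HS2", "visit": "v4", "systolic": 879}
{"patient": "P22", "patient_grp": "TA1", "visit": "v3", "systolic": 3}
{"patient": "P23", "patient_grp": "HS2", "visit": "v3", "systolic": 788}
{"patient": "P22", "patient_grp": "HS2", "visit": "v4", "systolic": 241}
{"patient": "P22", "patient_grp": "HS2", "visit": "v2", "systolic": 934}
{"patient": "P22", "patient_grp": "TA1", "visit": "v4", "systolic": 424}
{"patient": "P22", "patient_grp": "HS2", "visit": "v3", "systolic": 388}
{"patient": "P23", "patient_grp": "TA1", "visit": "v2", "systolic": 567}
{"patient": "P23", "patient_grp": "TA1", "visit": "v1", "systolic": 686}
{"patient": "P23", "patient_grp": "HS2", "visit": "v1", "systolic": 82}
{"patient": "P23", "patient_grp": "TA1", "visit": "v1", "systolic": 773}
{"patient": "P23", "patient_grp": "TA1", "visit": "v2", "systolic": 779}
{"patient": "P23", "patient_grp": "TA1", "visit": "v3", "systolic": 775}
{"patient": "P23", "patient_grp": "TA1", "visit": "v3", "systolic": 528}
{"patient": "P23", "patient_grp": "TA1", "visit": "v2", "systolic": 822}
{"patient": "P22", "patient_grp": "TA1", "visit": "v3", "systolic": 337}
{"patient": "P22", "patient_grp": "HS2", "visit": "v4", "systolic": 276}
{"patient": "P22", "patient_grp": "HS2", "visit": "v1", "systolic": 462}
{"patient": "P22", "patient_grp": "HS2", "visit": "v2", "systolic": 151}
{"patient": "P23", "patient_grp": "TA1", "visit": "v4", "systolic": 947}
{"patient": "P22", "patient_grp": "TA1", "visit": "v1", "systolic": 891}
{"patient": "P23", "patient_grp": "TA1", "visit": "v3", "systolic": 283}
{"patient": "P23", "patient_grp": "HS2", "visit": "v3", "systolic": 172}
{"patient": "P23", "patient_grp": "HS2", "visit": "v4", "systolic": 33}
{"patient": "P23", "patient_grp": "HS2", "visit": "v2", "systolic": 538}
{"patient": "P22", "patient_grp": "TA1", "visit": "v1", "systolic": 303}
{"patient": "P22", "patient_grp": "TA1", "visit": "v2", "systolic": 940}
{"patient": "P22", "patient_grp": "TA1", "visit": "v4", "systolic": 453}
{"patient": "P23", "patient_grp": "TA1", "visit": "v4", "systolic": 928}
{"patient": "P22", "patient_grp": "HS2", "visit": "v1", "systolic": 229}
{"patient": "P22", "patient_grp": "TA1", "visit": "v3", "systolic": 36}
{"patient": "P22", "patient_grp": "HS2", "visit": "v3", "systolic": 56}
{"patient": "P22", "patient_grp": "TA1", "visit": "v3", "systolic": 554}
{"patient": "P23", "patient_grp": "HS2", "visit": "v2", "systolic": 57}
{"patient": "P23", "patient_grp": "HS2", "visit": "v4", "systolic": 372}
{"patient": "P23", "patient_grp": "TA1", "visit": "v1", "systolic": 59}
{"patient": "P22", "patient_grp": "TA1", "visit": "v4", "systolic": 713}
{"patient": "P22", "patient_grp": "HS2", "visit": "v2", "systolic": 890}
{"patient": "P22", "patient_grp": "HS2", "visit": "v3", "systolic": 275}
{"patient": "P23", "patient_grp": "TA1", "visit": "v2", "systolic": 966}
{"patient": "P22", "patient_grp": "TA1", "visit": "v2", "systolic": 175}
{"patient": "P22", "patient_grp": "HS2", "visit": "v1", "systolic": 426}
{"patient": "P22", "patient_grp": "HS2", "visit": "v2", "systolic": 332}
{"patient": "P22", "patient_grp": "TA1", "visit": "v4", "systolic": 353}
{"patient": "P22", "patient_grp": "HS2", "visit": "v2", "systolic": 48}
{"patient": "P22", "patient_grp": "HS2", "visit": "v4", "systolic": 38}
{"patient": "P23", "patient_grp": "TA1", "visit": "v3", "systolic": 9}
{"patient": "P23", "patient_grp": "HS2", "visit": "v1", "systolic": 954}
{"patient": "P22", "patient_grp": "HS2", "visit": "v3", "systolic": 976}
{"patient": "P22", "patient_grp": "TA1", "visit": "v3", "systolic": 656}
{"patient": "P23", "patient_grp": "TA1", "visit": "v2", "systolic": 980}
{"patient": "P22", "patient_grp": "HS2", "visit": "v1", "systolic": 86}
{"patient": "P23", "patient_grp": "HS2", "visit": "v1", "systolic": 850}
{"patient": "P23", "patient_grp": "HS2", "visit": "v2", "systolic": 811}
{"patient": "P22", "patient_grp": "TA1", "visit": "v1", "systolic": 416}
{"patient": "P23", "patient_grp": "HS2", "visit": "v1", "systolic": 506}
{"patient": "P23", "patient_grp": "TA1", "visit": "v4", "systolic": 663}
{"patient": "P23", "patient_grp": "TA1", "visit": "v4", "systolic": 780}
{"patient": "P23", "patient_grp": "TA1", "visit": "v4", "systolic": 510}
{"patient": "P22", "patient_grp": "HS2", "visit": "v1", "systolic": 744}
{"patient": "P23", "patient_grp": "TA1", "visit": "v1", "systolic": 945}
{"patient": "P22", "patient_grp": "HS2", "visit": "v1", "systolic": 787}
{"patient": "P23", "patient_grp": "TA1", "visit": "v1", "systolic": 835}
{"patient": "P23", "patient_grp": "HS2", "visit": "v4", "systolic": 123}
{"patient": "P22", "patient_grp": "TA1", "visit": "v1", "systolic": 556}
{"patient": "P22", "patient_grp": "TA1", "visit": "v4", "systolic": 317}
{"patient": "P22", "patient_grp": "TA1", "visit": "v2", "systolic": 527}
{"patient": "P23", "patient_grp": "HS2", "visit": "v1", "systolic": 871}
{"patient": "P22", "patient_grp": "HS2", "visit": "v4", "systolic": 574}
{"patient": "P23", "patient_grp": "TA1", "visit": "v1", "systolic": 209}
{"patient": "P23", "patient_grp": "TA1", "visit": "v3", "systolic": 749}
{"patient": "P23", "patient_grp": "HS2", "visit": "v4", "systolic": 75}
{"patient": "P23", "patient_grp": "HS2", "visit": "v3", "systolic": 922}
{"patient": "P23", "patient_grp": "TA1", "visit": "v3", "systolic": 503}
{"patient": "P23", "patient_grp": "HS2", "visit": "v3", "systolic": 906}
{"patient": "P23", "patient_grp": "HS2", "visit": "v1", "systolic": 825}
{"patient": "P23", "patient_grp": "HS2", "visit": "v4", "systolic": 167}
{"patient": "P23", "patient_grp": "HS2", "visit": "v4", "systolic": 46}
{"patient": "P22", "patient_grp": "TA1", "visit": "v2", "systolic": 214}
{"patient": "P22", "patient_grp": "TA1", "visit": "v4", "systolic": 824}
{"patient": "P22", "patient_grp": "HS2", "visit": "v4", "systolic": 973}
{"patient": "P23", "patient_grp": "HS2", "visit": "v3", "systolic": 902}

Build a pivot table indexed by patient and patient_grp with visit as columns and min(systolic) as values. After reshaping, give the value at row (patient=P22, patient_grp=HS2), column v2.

48

Rows with patient=P22, patient_grp=HS2 and visit=v2: systolic values are 51, 934, 151, 890, 332, 48.
min(51, 934, 151, 890, 332, 48) = 48.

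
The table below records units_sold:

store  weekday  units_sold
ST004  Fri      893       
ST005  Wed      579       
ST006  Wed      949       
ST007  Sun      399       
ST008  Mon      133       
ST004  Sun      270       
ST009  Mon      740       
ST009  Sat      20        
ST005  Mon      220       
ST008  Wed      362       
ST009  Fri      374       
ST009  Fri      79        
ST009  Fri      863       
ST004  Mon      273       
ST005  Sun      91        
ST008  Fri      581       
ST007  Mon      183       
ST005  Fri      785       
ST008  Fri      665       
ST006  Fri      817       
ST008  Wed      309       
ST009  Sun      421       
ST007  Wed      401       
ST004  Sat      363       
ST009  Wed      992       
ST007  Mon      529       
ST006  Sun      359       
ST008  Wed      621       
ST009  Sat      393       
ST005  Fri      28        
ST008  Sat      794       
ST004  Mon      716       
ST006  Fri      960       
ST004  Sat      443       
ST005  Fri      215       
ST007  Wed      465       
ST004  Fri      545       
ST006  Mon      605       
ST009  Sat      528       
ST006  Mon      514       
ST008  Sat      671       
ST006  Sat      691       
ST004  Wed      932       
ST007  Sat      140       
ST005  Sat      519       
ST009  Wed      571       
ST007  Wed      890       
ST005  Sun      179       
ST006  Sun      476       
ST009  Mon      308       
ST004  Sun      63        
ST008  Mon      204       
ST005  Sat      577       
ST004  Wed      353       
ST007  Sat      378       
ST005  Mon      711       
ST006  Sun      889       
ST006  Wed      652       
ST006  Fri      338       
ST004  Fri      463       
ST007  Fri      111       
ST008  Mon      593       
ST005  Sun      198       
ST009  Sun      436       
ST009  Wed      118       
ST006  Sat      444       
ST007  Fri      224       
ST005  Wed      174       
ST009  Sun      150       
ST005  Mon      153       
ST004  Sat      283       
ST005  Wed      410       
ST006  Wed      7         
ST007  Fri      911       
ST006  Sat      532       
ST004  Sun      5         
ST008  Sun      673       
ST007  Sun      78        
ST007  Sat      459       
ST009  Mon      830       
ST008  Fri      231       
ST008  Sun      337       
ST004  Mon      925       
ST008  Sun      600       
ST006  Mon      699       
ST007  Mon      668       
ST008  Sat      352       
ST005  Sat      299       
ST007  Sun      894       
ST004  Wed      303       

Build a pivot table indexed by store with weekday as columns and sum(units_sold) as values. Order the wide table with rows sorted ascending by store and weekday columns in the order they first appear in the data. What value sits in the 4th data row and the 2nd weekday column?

With rows sorted ascending by store, row 4 is store=ST007. weekday columns in first-appearance order: Fri, Wed, Sun, Mon, Sat; column 2 is Wed.
Long rows with store=ST007, weekday=Wed: 401 + 465 + 890 = 1756.

1756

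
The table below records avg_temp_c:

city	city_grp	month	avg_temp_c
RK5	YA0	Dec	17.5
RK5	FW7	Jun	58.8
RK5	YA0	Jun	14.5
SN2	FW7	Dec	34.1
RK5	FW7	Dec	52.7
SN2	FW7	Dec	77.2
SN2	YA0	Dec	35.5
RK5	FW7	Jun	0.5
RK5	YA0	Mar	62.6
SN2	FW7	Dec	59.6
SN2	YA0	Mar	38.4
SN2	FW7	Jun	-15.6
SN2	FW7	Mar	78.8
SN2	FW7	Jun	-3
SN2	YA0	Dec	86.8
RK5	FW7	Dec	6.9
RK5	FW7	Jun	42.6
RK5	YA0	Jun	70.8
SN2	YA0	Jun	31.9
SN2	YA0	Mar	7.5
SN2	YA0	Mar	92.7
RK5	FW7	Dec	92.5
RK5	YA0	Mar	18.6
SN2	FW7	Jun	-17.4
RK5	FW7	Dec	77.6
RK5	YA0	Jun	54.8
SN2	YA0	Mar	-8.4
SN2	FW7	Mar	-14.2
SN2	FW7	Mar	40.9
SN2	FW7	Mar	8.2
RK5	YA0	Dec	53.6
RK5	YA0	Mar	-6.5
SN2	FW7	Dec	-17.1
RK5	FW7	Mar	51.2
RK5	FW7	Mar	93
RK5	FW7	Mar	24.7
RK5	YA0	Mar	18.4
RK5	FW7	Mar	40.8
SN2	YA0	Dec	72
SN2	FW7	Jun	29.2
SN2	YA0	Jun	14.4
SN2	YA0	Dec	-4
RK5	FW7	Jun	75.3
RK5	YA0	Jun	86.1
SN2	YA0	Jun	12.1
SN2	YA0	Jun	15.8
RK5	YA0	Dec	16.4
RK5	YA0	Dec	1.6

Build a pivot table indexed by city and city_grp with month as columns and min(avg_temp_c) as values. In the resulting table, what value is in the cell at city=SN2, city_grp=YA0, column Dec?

-4

Rows with city=SN2, city_grp=YA0 and month=Dec: avg_temp_c values are 35.5, 86.8, 72, -4.
min(35.5, 86.8, 72, -4) = -4.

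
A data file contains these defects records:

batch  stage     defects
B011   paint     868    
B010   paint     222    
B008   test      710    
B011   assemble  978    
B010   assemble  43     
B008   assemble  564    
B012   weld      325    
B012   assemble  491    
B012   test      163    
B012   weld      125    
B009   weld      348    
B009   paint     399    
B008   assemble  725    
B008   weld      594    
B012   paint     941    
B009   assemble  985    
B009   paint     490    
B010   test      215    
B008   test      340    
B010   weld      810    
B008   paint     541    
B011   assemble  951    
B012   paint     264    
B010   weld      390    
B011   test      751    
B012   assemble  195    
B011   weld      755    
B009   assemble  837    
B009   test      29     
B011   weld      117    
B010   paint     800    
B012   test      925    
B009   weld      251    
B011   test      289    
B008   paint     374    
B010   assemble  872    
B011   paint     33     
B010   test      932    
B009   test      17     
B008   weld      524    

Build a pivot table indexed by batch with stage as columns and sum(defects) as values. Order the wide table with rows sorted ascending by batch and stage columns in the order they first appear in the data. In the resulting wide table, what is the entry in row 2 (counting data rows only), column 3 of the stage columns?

With rows sorted ascending by batch, row 2 is batch=B009. stage columns in first-appearance order: paint, test, assemble, weld; column 3 is assemble.
Long rows with batch=B009, stage=assemble: 985 + 837 = 1822.

1822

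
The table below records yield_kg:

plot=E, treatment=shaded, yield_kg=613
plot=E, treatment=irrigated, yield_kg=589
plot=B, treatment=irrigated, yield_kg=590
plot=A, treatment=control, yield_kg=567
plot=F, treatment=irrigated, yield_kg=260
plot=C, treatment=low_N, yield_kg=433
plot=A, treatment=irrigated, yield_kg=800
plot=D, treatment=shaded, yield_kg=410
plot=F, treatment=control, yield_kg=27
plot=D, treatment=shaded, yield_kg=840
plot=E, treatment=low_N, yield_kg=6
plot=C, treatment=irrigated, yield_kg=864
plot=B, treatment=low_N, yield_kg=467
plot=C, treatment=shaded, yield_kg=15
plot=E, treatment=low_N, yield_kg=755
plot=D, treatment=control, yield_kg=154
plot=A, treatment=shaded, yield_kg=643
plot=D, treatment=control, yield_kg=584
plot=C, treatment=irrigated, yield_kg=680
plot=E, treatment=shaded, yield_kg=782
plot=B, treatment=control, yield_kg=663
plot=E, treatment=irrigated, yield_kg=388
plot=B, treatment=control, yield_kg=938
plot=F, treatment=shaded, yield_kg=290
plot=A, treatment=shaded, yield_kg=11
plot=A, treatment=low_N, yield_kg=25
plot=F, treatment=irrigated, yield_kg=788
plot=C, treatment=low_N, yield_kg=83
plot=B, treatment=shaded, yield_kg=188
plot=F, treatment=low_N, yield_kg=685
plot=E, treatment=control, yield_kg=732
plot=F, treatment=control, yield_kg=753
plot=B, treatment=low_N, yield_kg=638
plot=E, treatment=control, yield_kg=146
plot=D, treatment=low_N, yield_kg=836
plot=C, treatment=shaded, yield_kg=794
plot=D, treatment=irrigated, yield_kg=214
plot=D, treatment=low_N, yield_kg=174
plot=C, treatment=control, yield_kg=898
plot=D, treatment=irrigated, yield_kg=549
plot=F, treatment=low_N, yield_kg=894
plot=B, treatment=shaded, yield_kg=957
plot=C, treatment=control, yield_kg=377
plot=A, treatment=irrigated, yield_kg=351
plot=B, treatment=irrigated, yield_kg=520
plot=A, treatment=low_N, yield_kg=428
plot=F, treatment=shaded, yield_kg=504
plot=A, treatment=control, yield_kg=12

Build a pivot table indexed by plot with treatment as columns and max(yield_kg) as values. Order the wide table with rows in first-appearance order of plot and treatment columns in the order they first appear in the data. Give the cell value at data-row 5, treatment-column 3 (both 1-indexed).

With rows in first-appearance order of plot, row 5 is plot=C. treatment columns in first-appearance order: shaded, irrigated, control, low_N; column 3 is control.
Long rows with plot=C, treatment=control: max(898, 377) = 898.

898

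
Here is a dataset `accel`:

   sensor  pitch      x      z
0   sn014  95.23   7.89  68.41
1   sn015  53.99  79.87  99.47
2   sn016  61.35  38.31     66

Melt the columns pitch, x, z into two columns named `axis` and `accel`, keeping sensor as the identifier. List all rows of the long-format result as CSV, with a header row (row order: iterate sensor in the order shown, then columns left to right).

Each (sensor, column) pair becomes one row: 3 × 3 = 9 rows.
For example, (sn014, pitch) → accel=95.23.

sensor,axis,accel
sn014,pitch,95.23
sn014,x,7.89
sn014,z,68.41
sn015,pitch,53.99
sn015,x,79.87
sn015,z,99.47
sn016,pitch,61.35
sn016,x,38.31
sn016,z,66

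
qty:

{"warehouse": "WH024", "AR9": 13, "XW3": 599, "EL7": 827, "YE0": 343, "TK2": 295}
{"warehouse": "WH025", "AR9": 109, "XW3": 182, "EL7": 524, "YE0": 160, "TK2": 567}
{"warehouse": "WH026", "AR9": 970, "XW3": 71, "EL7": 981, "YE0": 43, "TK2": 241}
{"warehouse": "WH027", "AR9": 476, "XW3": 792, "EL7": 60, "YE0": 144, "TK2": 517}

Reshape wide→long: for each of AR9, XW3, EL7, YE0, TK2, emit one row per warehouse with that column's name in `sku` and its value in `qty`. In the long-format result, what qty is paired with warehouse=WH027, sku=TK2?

Unpivoting turns each (warehouse, wide-column) pair into one long row.
The wide cell at row WH027, column TK2 holds 517, so the long row (WH027, TK2) has qty=517.

517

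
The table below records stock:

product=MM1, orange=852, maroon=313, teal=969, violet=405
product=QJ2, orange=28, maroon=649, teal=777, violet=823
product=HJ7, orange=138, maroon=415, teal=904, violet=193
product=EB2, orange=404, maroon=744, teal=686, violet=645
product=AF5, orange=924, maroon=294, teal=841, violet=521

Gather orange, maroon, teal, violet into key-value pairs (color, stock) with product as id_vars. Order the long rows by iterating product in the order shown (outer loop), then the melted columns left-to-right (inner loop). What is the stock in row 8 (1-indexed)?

20 rows total (5 × 4). Row 8: index ⌊(8-1)/4⌋ = 1 into product → QJ2; (8-1) mod 4 = 3 into the melted columns → violet.
So row 8 is (QJ2, violet, 823); stock = 823.

823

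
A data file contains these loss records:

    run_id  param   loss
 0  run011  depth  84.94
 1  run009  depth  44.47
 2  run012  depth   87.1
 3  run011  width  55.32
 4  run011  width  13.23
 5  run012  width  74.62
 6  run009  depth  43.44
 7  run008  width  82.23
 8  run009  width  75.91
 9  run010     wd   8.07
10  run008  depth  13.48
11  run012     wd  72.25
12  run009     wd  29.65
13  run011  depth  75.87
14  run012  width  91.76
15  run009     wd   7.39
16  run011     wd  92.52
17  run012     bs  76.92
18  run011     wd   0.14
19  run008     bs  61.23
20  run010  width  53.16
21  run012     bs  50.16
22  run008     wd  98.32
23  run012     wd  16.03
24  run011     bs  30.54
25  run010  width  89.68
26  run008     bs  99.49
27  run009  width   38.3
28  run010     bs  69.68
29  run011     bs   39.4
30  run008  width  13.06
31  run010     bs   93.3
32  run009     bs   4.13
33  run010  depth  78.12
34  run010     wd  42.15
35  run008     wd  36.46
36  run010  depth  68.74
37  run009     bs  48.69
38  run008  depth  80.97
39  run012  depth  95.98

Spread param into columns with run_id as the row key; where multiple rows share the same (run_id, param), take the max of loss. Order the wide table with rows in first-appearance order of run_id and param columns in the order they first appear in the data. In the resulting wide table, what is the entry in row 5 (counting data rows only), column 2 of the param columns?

With rows in first-appearance order of run_id, row 5 is run_id=run010. param columns in first-appearance order: depth, width, wd, bs; column 2 is width.
Long rows with run_id=run010, param=width: max(53.16, 89.68) = 89.68.

89.68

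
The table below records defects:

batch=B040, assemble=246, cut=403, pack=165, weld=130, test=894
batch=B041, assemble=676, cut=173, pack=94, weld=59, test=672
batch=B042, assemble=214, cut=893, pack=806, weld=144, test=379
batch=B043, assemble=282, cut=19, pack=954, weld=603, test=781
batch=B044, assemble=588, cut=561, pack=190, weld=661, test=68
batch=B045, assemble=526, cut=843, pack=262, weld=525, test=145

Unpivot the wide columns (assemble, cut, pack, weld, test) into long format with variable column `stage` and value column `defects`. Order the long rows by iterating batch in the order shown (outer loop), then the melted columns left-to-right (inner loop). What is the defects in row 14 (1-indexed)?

30 rows total (6 × 5). Row 14: index ⌊(14-1)/5⌋ = 2 into batch → B042; (14-1) mod 5 = 3 into the melted columns → weld.
So row 14 is (B042, weld, 144); defects = 144.

144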